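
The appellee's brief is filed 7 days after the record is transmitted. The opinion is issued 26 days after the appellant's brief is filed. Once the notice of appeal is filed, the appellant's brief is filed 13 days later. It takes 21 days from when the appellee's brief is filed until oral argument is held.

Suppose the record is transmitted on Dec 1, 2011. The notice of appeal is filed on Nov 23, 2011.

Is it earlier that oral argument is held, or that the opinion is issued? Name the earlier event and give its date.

The record is transmitted: Dec 1, 2011.
The appellee's brief is filed: Dec 1, 2011 + 7 days = Dec 8, 2011.
Oral argument is held: Dec 8, 2011 + 21 days = Dec 29, 2011.
The notice of appeal is filed: Nov 23, 2011.
The appellant's brief is filed: Nov 23, 2011 + 13 days = Dec 6, 2011.
The opinion is issued: Dec 6, 2011 + 26 days = Jan 1, 2012.
Comparing: oral argument is held on Dec 29, 2011 vs the opinion is issued on Jan 1, 2012. Earlier: oral argument is held.

Oral argument is held — Dec 29, 2011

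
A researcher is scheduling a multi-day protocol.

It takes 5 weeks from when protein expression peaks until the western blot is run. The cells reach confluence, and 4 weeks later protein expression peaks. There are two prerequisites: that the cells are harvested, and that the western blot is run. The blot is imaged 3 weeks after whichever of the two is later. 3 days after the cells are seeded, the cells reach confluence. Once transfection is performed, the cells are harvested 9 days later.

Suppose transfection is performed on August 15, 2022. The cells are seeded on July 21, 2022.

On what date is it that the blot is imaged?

October 16, 2022

Transfection is performed: Aug 15, 2022.
The cells are harvested: Aug 15, 2022 + 9 days = Aug 24, 2022.
The cells are seeded: Jul 21, 2022.
The cells reach confluence: Jul 21, 2022 + 3 days = Jul 24, 2022.
Protein expression peaks: Jul 24, 2022 + 4 weeks = Aug 21, 2022.
The western blot is run: Aug 21, 2022 + 5 weeks = Sep 25, 2022.
Both prerequisites met — the cells are harvested (Aug 24, 2022), the western blot is run (Sep 25, 2022); the later is Sep 25, 2022.
The blot is imaged: Sep 25, 2022 + 3 weeks = Oct 16, 2022.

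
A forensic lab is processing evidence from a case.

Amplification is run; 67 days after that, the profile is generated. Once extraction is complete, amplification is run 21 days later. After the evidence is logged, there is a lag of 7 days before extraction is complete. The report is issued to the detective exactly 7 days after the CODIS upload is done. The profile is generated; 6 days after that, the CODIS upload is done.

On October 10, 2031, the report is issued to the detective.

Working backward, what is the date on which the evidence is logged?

The report is issued to the detective: Oct 10, 2031.
The CODIS upload is done: Oct 10, 2031 − 7 days = Oct 3, 2031.
The profile is generated: Oct 3, 2031 − 6 days = Sep 27, 2031.
Amplification is run: Sep 27, 2031 − 67 days = Jul 22, 2031.
Extraction is complete: Jul 22, 2031 − 21 days = Jul 1, 2031.
The evidence is logged: Jul 1, 2031 − 7 days = Jun 24, 2031.

June 24, 2031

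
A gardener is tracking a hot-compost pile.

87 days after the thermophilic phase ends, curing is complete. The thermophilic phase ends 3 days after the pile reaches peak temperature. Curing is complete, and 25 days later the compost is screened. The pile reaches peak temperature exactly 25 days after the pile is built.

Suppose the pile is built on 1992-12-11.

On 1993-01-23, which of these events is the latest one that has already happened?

The pile is built: Dec 11, 1992.
The pile reaches peak temperature: Dec 11, 1992 + 25 days = Jan 5, 1993.
The thermophilic phase ends: Jan 5, 1993 + 3 days = Jan 8, 1993.
Curing is complete: Jan 8, 1993 + 87 days = Apr 5, 1993.
The compost is screened: Apr 5, 1993 + 25 days = Apr 30, 1993.
Jan 23, 1993 falls between when the thermophilic phase ends (Jan 8, 1993) and when curing is complete (Apr 5, 1993).

The thermophilic phase ends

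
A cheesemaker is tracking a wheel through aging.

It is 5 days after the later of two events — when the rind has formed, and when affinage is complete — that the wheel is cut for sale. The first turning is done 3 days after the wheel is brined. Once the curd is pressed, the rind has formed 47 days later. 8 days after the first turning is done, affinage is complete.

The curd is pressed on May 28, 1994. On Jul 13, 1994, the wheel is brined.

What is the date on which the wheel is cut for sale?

The curd is pressed: May 28, 1994.
The rind has formed: May 28, 1994 + 47 days = Jul 14, 1994.
The wheel is brined: Jul 13, 1994.
The first turning is done: Jul 13, 1994 + 3 days = Jul 16, 1994.
Affinage is complete: Jul 16, 1994 + 8 days = Jul 24, 1994.
Both prerequisites met — the rind has formed (Jul 14, 1994), affinage is complete (Jul 24, 1994); the later is Jul 24, 1994.
The wheel is cut for sale: Jul 24, 1994 + 5 days = Jul 29, 1994.

Jul 29, 1994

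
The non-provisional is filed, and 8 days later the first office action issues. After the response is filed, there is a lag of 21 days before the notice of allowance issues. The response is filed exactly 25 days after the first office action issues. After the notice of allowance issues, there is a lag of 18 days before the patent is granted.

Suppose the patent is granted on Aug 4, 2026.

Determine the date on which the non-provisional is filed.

The patent is granted: Aug 4, 2026.
The notice of allowance issues: Aug 4, 2026 − 18 days = Jul 17, 2026.
The response is filed: Jul 17, 2026 − 21 days = Jun 26, 2026.
The first office action issues: Jun 26, 2026 − 25 days = Jun 1, 2026.
The non-provisional is filed: Jun 1, 2026 − 8 days = May 24, 2026.

May 24, 2026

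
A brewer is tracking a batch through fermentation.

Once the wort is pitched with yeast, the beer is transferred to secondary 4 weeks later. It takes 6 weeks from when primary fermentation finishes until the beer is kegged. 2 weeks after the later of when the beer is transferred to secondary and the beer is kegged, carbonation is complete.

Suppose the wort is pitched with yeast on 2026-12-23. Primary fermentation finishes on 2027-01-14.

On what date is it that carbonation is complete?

2027-03-11

The wort is pitched with yeast: Dec 23, 2026.
The beer is transferred to secondary: Dec 23, 2026 + 4 weeks = Jan 20, 2027.
Primary fermentation finishes: Jan 14, 2027.
The beer is kegged: Jan 14, 2027 + 6 weeks = Feb 25, 2027.
Both prerequisites met — the beer is transferred to secondary (Jan 20, 2027), the beer is kegged (Feb 25, 2027); the later is Feb 25, 2027.
Carbonation is complete: Feb 25, 2027 + 2 weeks = Mar 11, 2027.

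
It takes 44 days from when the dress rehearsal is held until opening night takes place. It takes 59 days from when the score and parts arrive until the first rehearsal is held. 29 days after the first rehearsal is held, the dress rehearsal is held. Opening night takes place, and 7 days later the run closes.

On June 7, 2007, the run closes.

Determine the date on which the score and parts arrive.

January 19, 2007

The run closes: Jun 7, 2007.
Opening night takes place: Jun 7, 2007 − 7 days = May 31, 2007.
The dress rehearsal is held: May 31, 2007 − 44 days = Apr 17, 2007.
The first rehearsal is held: Apr 17, 2007 − 29 days = Mar 19, 2007.
The score and parts arrive: Mar 19, 2007 − 59 days = Jan 19, 2007.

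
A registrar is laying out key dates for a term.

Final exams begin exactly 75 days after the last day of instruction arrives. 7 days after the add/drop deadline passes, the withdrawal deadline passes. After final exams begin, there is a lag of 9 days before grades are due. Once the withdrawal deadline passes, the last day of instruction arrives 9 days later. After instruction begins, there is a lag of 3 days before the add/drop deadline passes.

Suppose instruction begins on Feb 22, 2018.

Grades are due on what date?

Jun 5, 2018

Instruction begins: Feb 22, 2018.
The add/drop deadline passes: Feb 22, 2018 + 3 days = Feb 25, 2018.
The withdrawal deadline passes: Feb 25, 2018 + 7 days = Mar 4, 2018.
The last day of instruction arrives: Mar 4, 2018 + 9 days = Mar 13, 2018.
Final exams begin: Mar 13, 2018 + 75 days = May 27, 2018.
Grades are due: May 27, 2018 + 9 days = Jun 5, 2018.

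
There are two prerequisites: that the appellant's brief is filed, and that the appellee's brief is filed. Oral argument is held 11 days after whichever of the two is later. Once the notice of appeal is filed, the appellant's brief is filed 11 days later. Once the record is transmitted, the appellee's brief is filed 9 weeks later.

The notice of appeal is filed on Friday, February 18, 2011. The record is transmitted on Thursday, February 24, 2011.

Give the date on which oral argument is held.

The notice of appeal is filed: Feb 18, 2011.
The appellant's brief is filed: Feb 18, 2011 + 11 days = Mar 1, 2011.
The record is transmitted: Feb 24, 2011.
The appellee's brief is filed: Feb 24, 2011 + 9 weeks = Apr 28, 2011.
Both prerequisites met — the appellant's brief is filed (Mar 1, 2011), the appellee's brief is filed (Apr 28, 2011); the later is Apr 28, 2011.
Oral argument is held: Apr 28, 2011 + 11 days = May 9, 2011.

Monday, May 9, 2011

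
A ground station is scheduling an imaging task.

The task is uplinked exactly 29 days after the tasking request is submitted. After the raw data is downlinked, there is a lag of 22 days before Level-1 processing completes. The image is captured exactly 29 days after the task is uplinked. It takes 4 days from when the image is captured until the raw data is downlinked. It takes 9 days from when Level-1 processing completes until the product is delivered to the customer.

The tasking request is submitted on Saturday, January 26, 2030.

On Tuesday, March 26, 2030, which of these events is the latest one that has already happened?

The image is captured

The tasking request is submitted: Jan 26, 2030.
The task is uplinked: Jan 26, 2030 + 29 days = Feb 24, 2030.
The image is captured: Feb 24, 2030 + 29 days = Mar 25, 2030.
The raw data is downlinked: Mar 25, 2030 + 4 days = Mar 29, 2030.
Level-1 processing completes: Mar 29, 2030 + 22 days = Apr 20, 2030.
The product is delivered to the customer: Apr 20, 2030 + 9 days = Apr 29, 2030.
Mar 26, 2030 falls between when the image is captured (Mar 25, 2030) and when the raw data is downlinked (Mar 29, 2030).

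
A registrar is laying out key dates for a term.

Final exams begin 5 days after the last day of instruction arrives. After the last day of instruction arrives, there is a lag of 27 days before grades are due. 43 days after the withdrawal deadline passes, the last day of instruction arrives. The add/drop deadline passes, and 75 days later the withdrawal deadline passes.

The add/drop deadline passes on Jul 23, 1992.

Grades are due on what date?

The add/drop deadline passes: Jul 23, 1992.
The withdrawal deadline passes: Jul 23, 1992 + 75 days = Oct 6, 1992.
The last day of instruction arrives: Oct 6, 1992 + 43 days = Nov 18, 1992.
Grades are due: Nov 18, 1992 + 27 days = Dec 15, 1992.

Dec 15, 1992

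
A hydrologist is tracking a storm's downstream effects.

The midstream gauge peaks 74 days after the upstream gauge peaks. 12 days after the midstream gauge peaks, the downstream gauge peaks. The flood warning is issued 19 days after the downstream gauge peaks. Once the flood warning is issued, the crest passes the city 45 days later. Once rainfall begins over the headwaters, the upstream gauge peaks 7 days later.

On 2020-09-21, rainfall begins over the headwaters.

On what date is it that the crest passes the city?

2021-02-25

Rainfall begins over the headwaters: Sep 21, 2020.
The upstream gauge peaks: Sep 21, 2020 + 7 days = Sep 28, 2020.
The midstream gauge peaks: Sep 28, 2020 + 74 days = Dec 11, 2020.
The downstream gauge peaks: Dec 11, 2020 + 12 days = Dec 23, 2020.
The flood warning is issued: Dec 23, 2020 + 19 days = Jan 11, 2021.
The crest passes the city: Jan 11, 2021 + 45 days = Feb 25, 2021.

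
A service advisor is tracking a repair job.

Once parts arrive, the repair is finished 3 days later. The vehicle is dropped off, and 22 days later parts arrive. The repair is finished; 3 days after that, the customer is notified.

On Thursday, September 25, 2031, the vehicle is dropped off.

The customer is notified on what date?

Thursday, October 23, 2031

The vehicle is dropped off: Sep 25, 2031.
Parts arrive: Sep 25, 2031 + 22 days = Oct 17, 2031.
The repair is finished: Oct 17, 2031 + 3 days = Oct 20, 2031.
The customer is notified: Oct 20, 2031 + 3 days = Oct 23, 2031.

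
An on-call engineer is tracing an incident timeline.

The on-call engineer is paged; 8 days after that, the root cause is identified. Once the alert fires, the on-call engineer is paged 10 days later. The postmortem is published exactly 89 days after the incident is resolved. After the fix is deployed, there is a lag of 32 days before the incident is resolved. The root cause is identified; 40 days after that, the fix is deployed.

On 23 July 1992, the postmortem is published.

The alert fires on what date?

26 January 1992

The postmortem is published: Jul 23, 1992.
The incident is resolved: Jul 23, 1992 − 89 days = Apr 25, 1992.
The fix is deployed: Apr 25, 1992 − 32 days = Mar 24, 1992.
The root cause is identified: Mar 24, 1992 − 40 days = Feb 13, 1992.
The on-call engineer is paged: Feb 13, 1992 − 8 days = Feb 5, 1992.
The alert fires: Feb 5, 1992 − 10 days = Jan 26, 1992.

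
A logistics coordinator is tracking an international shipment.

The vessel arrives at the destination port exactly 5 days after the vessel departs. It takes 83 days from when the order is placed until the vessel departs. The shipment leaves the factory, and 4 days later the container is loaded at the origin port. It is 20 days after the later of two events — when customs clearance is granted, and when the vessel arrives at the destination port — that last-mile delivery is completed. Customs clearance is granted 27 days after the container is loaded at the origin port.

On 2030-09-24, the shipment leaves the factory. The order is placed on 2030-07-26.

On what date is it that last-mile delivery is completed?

2030-11-14

The shipment leaves the factory: Sep 24, 2030.
The container is loaded at the origin port: Sep 24, 2030 + 4 days = Sep 28, 2030.
Customs clearance is granted: Sep 28, 2030 + 27 days = Oct 25, 2030.
The order is placed: Jul 26, 2030.
The vessel departs: Jul 26, 2030 + 83 days = Oct 17, 2030.
The vessel arrives at the destination port: Oct 17, 2030 + 5 days = Oct 22, 2030.
Both prerequisites met — customs clearance is granted (Oct 25, 2030), the vessel arrives at the destination port (Oct 22, 2030); the later is Oct 25, 2030.
Last-mile delivery is completed: Oct 25, 2030 + 20 days = Nov 14, 2030.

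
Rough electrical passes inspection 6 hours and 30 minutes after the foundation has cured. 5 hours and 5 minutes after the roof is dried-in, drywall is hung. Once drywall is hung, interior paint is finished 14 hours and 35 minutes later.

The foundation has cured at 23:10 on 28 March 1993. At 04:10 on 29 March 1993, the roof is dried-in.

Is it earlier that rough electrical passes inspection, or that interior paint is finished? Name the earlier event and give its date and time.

Rough electrical passes inspection — 05:40 on 29 March 1993

The foundation has cured: 23:10 Mar 28, 1993.
Rough electrical passes inspection: 23:10 Mar 28, 1993 + 6h30m = 05:40 Mar 29, 1993.
The roof is dried-in: 04:10 Mar 29, 1993.
Drywall is hung: 04:10 Mar 29, 1993 + 5h05m = 09:15 Mar 29, 1993.
Interior paint is finished: 09:15 Mar 29, 1993 + 14h35m = 23:50 Mar 29, 1993.
Comparing: rough electrical passes inspection at 05:40 Mar 29, 1993 vs interior paint is finished at 23:50 Mar 29, 1993. Earlier: rough electrical passes inspection.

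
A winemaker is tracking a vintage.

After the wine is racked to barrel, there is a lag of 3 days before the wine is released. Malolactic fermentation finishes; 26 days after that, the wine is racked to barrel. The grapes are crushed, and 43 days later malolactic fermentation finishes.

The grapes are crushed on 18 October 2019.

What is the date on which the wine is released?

29 December 2019

The grapes are crushed: Oct 18, 2019.
Malolactic fermentation finishes: Oct 18, 2019 + 43 days = Nov 30, 2019.
The wine is racked to barrel: Nov 30, 2019 + 26 days = Dec 26, 2019.
The wine is released: Dec 26, 2019 + 3 days = Dec 29, 2019.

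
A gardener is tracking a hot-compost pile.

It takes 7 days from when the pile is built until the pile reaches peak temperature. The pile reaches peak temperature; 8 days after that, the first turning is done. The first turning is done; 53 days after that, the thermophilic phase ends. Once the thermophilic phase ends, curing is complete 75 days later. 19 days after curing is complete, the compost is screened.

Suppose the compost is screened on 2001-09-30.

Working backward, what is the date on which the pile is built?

2001-04-21

The compost is screened: Sep 30, 2001.
Curing is complete: Sep 30, 2001 − 19 days = Sep 11, 2001.
The thermophilic phase ends: Sep 11, 2001 − 75 days = Jun 28, 2001.
The first turning is done: Jun 28, 2001 − 53 days = May 6, 2001.
The pile reaches peak temperature: May 6, 2001 − 8 days = Apr 28, 2001.
The pile is built: Apr 28, 2001 − 7 days = Apr 21, 2001.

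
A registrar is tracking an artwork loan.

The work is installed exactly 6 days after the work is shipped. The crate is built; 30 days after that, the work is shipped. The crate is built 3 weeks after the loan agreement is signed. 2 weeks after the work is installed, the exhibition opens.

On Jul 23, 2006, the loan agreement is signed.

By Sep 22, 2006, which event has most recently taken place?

The loan agreement is signed: Jul 23, 2006.
The crate is built: Jul 23, 2006 + 3 weeks = Aug 13, 2006.
The work is shipped: Aug 13, 2006 + 30 days = Sep 12, 2006.
The work is installed: Sep 12, 2006 + 6 days = Sep 18, 2006.
The exhibition opens: Sep 18, 2006 + 2 weeks = Oct 2, 2006.
Sep 22, 2006 falls between when the work is installed (Sep 18, 2006) and when the exhibition opens (Oct 2, 2006).

The work is installed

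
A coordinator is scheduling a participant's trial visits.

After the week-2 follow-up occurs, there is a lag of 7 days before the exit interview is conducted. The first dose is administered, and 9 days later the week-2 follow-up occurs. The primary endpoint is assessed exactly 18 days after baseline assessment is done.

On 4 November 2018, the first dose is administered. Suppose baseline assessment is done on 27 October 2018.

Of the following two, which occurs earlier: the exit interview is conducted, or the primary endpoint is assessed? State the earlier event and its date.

The primary endpoint is assessed — 14 November 2018

The first dose is administered: Nov 4, 2018.
The week-2 follow-up occurs: Nov 4, 2018 + 9 days = Nov 13, 2018.
The exit interview is conducted: Nov 13, 2018 + 7 days = Nov 20, 2018.
Baseline assessment is done: Oct 27, 2018.
The primary endpoint is assessed: Oct 27, 2018 + 18 days = Nov 14, 2018.
Comparing: the exit interview is conducted on Nov 20, 2018 vs the primary endpoint is assessed on Nov 14, 2018. Earlier: the primary endpoint is assessed.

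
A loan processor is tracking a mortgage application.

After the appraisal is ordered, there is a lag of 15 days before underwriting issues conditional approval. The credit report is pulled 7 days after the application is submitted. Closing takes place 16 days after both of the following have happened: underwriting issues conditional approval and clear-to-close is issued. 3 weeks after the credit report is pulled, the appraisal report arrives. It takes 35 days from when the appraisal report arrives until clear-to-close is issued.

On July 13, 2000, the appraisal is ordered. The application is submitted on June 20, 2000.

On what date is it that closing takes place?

The appraisal is ordered: Jul 13, 2000.
Underwriting issues conditional approval: Jul 13, 2000 + 15 days = Jul 28, 2000.
The application is submitted: Jun 20, 2000.
The credit report is pulled: Jun 20, 2000 + 7 days = Jun 27, 2000.
The appraisal report arrives: Jun 27, 2000 + 3 weeks = Jul 18, 2000.
Clear-to-close is issued: Jul 18, 2000 + 35 days = Aug 22, 2000.
Both prerequisites met — underwriting issues conditional approval (Jul 28, 2000), clear-to-close is issued (Aug 22, 2000); the later is Aug 22, 2000.
Closing takes place: Aug 22, 2000 + 16 days = Sep 7, 2000.

September 7, 2000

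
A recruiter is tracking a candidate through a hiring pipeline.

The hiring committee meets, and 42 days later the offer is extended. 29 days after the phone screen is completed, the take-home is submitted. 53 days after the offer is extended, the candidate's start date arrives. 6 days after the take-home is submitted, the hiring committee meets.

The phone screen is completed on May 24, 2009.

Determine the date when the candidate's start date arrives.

The phone screen is completed: May 24, 2009.
The take-home is submitted: May 24, 2009 + 29 days = Jun 22, 2009.
The hiring committee meets: Jun 22, 2009 + 6 days = Jun 28, 2009.
The offer is extended: Jun 28, 2009 + 42 days = Aug 9, 2009.
The candidate's start date arrives: Aug 9, 2009 + 53 days = Oct 1, 2009.

Oct 1, 2009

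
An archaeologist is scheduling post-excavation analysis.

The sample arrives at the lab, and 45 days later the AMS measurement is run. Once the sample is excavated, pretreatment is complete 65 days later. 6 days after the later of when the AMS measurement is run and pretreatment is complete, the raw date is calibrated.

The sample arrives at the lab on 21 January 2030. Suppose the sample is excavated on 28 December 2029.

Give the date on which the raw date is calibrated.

13 March 2030

The sample arrives at the lab: Jan 21, 2030.
The AMS measurement is run: Jan 21, 2030 + 45 days = Mar 7, 2030.
The sample is excavated: Dec 28, 2029.
Pretreatment is complete: Dec 28, 2029 + 65 days = Mar 3, 2030.
Both prerequisites met — the AMS measurement is run (Mar 7, 2030), pretreatment is complete (Mar 3, 2030); the later is Mar 7, 2030.
The raw date is calibrated: Mar 7, 2030 + 6 days = Mar 13, 2030.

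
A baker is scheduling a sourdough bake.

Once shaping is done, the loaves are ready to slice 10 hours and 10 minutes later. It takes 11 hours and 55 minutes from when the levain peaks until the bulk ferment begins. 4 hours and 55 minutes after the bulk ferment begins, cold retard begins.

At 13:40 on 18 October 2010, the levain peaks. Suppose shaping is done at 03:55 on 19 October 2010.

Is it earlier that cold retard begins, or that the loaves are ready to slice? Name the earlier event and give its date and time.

Cold retard begins — 06:30 on 19 October 2010

The levain peaks: 13:40 Oct 18, 2010.
The bulk ferment begins: 13:40 Oct 18, 2010 + 11h55m = 01:35 Oct 19, 2010.
Cold retard begins: 01:35 Oct 19, 2010 + 4h55m = 06:30 Oct 19, 2010.
Shaping is done: 03:55 Oct 19, 2010.
The loaves are ready to slice: 03:55 Oct 19, 2010 + 10h10m = 14:05 Oct 19, 2010.
Comparing: cold retard begins at 06:30 Oct 19, 2010 vs the loaves are ready to slice at 14:05 Oct 19, 2010. Earlier: cold retard begins.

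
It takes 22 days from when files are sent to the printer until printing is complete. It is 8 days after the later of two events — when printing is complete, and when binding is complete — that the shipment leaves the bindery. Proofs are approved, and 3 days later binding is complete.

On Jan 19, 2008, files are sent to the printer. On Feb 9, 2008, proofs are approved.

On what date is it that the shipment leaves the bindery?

Feb 20, 2008

Files are sent to the printer: Jan 19, 2008.
Printing is complete: Jan 19, 2008 + 22 days = Feb 10, 2008.
Proofs are approved: Feb 9, 2008.
Binding is complete: Feb 9, 2008 + 3 days = Feb 12, 2008.
Both prerequisites met — printing is complete (Feb 10, 2008), binding is complete (Feb 12, 2008); the later is Feb 12, 2008.
The shipment leaves the bindery: Feb 12, 2008 + 8 days = Feb 20, 2008.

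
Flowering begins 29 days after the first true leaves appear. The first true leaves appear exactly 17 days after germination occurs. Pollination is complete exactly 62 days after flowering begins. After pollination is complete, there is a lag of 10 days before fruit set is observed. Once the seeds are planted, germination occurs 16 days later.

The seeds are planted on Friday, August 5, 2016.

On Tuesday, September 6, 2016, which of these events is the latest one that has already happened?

The seeds are planted: Aug 5, 2016.
Germination occurs: Aug 5, 2016 + 16 days = Aug 21, 2016.
The first true leaves appear: Aug 21, 2016 + 17 days = Sep 7, 2016.
Flowering begins: Sep 7, 2016 + 29 days = Oct 6, 2016.
Pollination is complete: Oct 6, 2016 + 62 days = Dec 7, 2016.
Fruit set is observed: Dec 7, 2016 + 10 days = Dec 17, 2016.
Sep 6, 2016 falls between when germination occurs (Aug 21, 2016) and when the first true leaves appear (Sep 7, 2016).

Germination occurs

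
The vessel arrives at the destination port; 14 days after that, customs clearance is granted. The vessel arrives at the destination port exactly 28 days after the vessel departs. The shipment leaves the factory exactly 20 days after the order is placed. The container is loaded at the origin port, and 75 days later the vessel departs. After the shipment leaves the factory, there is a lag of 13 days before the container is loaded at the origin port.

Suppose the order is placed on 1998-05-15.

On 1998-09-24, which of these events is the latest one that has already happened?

The order is placed: May 15, 1998.
The shipment leaves the factory: May 15, 1998 + 20 days = Jun 4, 1998.
The container is loaded at the origin port: Jun 4, 1998 + 13 days = Jun 17, 1998.
The vessel departs: Jun 17, 1998 + 75 days = Aug 31, 1998.
The vessel arrives at the destination port: Aug 31, 1998 + 28 days = Sep 28, 1998.
Customs clearance is granted: Sep 28, 1998 + 14 days = Oct 12, 1998.
Sep 24, 1998 falls between when the vessel departs (Aug 31, 1998) and when the vessel arrives at the destination port (Sep 28, 1998).

The vessel departs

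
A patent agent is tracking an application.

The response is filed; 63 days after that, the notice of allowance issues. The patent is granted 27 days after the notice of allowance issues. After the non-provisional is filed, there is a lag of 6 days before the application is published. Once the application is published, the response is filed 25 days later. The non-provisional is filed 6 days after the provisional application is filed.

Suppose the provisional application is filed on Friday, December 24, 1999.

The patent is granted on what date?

The provisional application is filed: Dec 24, 1999.
The non-provisional is filed: Dec 24, 1999 + 6 days = Dec 30, 1999.
The application is published: Dec 30, 1999 + 6 days = Jan 5, 2000.
The response is filed: Jan 5, 2000 + 25 days = Jan 30, 2000.
The notice of allowance issues: Jan 30, 2000 + 63 days = Apr 2, 2000.
The patent is granted: Apr 2, 2000 + 27 days = Apr 29, 2000.

Saturday, April 29, 2000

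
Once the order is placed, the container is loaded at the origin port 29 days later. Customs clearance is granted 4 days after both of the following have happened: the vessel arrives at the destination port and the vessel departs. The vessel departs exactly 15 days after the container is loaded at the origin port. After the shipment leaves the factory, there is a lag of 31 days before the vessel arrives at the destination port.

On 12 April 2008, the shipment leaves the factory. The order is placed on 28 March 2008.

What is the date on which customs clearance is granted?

The shipment leaves the factory: Apr 12, 2008.
The vessel arrives at the destination port: Apr 12, 2008 + 31 days = May 13, 2008.
The order is placed: Mar 28, 2008.
The container is loaded at the origin port: Mar 28, 2008 + 29 days = Apr 26, 2008.
The vessel departs: Apr 26, 2008 + 15 days = May 11, 2008.
Both prerequisites met — the vessel arrives at the destination port (May 13, 2008), the vessel departs (May 11, 2008); the later is May 13, 2008.
Customs clearance is granted: May 13, 2008 + 4 days = May 17, 2008.

17 May 2008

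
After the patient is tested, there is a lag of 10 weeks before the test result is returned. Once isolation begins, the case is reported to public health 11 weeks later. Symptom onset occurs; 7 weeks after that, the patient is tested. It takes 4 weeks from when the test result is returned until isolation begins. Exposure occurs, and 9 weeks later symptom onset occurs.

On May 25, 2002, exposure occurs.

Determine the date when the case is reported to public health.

Mar 8, 2003

Exposure occurs: May 25, 2002.
Symptom onset occurs: May 25, 2002 + 9 weeks = Jul 27, 2002.
The patient is tested: Jul 27, 2002 + 7 weeks = Sep 14, 2002.
The test result is returned: Sep 14, 2002 + 10 weeks = Nov 23, 2002.
Isolation begins: Nov 23, 2002 + 4 weeks = Dec 21, 2002.
The case is reported to public health: Dec 21, 2002 + 11 weeks = Mar 8, 2003.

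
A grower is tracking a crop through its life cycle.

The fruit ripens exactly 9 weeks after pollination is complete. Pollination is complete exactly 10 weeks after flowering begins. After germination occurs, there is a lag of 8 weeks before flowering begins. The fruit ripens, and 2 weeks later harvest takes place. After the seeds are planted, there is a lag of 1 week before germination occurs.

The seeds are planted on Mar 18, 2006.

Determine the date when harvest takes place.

Oct 14, 2006

The seeds are planted: Mar 18, 2006.
Germination occurs: Mar 18, 2006 + 1 week = Mar 25, 2006.
Flowering begins: Mar 25, 2006 + 8 weeks = May 20, 2006.
Pollination is complete: May 20, 2006 + 10 weeks = Jul 29, 2006.
The fruit ripens: Jul 29, 2006 + 9 weeks = Sep 30, 2006.
Harvest takes place: Sep 30, 2006 + 2 weeks = Oct 14, 2006.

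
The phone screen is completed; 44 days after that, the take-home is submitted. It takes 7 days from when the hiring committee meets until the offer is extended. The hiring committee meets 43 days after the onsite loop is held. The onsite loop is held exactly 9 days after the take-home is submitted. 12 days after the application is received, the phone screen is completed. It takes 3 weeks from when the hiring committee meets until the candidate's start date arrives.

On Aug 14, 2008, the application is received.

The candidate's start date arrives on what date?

The application is received: Aug 14, 2008.
The phone screen is completed: Aug 14, 2008 + 12 days = Aug 26, 2008.
The take-home is submitted: Aug 26, 2008 + 44 days = Oct 9, 2008.
The onsite loop is held: Oct 9, 2008 + 9 days = Oct 18, 2008.
The hiring committee meets: Oct 18, 2008 + 43 days = Nov 30, 2008.
The candidate's start date arrives: Nov 30, 2008 + 3 weeks = Dec 21, 2008.

Dec 21, 2008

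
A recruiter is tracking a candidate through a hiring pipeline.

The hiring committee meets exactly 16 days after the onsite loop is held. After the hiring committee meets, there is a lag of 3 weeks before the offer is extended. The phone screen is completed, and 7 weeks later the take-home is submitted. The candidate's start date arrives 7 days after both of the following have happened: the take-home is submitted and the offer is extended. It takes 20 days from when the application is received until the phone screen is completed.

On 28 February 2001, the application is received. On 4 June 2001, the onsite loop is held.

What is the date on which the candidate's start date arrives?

18 July 2001

The application is received: Feb 28, 2001.
The phone screen is completed: Feb 28, 2001 + 20 days = Mar 20, 2001.
The take-home is submitted: Mar 20, 2001 + 7 weeks = May 8, 2001.
The onsite loop is held: Jun 4, 2001.
The hiring committee meets: Jun 4, 2001 + 16 days = Jun 20, 2001.
The offer is extended: Jun 20, 2001 + 3 weeks = Jul 11, 2001.
Both prerequisites met — the take-home is submitted (May 8, 2001), the offer is extended (Jul 11, 2001); the later is Jul 11, 2001.
The candidate's start date arrives: Jul 11, 2001 + 7 days = Jul 18, 2001.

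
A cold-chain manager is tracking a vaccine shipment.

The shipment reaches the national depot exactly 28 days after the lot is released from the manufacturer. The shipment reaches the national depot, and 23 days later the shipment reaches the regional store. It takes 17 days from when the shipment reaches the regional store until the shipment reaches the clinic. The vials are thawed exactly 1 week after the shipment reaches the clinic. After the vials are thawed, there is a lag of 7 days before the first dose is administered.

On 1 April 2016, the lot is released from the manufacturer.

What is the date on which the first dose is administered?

The lot is released from the manufacturer: Apr 1, 2016.
The shipment reaches the national depot: Apr 1, 2016 + 28 days = Apr 29, 2016.
The shipment reaches the regional store: Apr 29, 2016 + 23 days = May 22, 2016.
The shipment reaches the clinic: May 22, 2016 + 17 days = Jun 8, 2016.
The vials are thawed: Jun 8, 2016 + 1 week = Jun 15, 2016.
The first dose is administered: Jun 15, 2016 + 7 days = Jun 22, 2016.

22 June 2016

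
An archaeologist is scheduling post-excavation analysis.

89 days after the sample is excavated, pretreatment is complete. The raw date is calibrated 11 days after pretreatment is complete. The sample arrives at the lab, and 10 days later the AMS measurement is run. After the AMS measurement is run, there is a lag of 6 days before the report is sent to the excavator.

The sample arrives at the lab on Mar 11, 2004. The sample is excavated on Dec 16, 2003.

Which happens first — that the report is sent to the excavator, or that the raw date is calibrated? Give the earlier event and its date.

The sample arrives at the lab: Mar 11, 2004.
The AMS measurement is run: Mar 11, 2004 + 10 days = Mar 21, 2004.
The report is sent to the excavator: Mar 21, 2004 + 6 days = Mar 27, 2004.
The sample is excavated: Dec 16, 2003.
Pretreatment is complete: Dec 16, 2003 + 89 days = Mar 14, 2004.
The raw date is calibrated: Mar 14, 2004 + 11 days = Mar 25, 2004.
Comparing: the report is sent to the excavator on Mar 27, 2004 vs the raw date is calibrated on Mar 25, 2004. Earlier: the raw date is calibrated.

The raw date is calibrated — Mar 25, 2004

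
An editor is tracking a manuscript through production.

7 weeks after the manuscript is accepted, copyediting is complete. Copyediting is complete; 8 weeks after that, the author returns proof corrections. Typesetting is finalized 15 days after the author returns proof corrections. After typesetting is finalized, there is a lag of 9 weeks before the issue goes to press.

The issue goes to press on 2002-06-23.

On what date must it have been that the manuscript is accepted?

2001-12-22

The issue goes to press: Jun 23, 2002.
Typesetting is finalized: Jun 23, 2002 − 9 weeks = Apr 21, 2002.
The author returns proof corrections: Apr 21, 2002 − 15 days = Apr 6, 2002.
Copyediting is complete: Apr 6, 2002 − 8 weeks = Feb 9, 2002.
The manuscript is accepted: Feb 9, 2002 − 7 weeks = Dec 22, 2001.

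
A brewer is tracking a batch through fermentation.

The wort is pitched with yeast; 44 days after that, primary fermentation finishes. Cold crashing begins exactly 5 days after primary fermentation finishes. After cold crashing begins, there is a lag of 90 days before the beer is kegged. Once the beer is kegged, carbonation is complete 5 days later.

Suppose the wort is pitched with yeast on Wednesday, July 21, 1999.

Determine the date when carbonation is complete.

Sunday, December 12, 1999

The wort is pitched with yeast: Jul 21, 1999.
Primary fermentation finishes: Jul 21, 1999 + 44 days = Sep 3, 1999.
Cold crashing begins: Sep 3, 1999 + 5 days = Sep 8, 1999.
The beer is kegged: Sep 8, 1999 + 90 days = Dec 7, 1999.
Carbonation is complete: Dec 7, 1999 + 5 days = Dec 12, 1999.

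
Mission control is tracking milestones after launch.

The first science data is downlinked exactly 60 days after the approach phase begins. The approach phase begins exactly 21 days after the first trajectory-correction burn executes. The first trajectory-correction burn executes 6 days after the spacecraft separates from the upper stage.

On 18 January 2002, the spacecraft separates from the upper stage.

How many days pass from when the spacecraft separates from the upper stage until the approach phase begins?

Causal path: the spacecraft separates from the upper stage → the first trajectory-correction burn executes → the approach phase begins.
Total delay along the path: 6 + 21 = 27 days.

27 days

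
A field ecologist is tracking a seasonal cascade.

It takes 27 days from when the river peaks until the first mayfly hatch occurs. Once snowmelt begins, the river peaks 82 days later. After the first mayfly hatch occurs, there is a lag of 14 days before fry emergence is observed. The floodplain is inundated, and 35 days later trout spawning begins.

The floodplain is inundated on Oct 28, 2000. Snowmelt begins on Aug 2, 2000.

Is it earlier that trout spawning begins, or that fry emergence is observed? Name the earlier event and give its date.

The floodplain is inundated: Oct 28, 2000.
Trout spawning begins: Oct 28, 2000 + 35 days = Dec 2, 2000.
Snowmelt begins: Aug 2, 2000.
The river peaks: Aug 2, 2000 + 82 days = Oct 23, 2000.
The first mayfly hatch occurs: Oct 23, 2000 + 27 days = Nov 19, 2000.
Fry emergence is observed: Nov 19, 2000 + 14 days = Dec 3, 2000.
Comparing: trout spawning begins on Dec 2, 2000 vs fry emergence is observed on Dec 3, 2000. Earlier: trout spawning begins.

Trout spawning begins — Dec 2, 2000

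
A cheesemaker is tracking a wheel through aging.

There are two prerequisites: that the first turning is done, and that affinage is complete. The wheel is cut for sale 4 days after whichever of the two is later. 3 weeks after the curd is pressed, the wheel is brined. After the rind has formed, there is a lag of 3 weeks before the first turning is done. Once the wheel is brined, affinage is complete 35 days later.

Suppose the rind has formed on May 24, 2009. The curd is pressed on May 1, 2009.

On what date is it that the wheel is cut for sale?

Jun 30, 2009

The rind has formed: May 24, 2009.
The first turning is done: May 24, 2009 + 3 weeks = Jun 14, 2009.
The curd is pressed: May 1, 2009.
The wheel is brined: May 1, 2009 + 3 weeks = May 22, 2009.
Affinage is complete: May 22, 2009 + 35 days = Jun 26, 2009.
Both prerequisites met — the first turning is done (Jun 14, 2009), affinage is complete (Jun 26, 2009); the later is Jun 26, 2009.
The wheel is cut for sale: Jun 26, 2009 + 4 days = Jun 30, 2009.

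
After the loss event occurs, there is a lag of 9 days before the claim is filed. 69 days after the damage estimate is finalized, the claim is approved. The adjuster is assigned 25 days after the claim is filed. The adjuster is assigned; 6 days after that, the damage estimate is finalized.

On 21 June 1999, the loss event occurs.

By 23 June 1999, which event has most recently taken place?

The loss event occurs

The loss event occurs: Jun 21, 1999.
The claim is filed: Jun 21, 1999 + 9 days = Jun 30, 1999.
The adjuster is assigned: Jun 30, 1999 + 25 days = Jul 25, 1999.
The damage estimate is finalized: Jul 25, 1999 + 6 days = Jul 31, 1999.
The claim is approved: Jul 31, 1999 + 69 days = Oct 8, 1999.
Jun 23, 1999 falls between when the loss event occurs (Jun 21, 1999) and when the claim is filed (Jun 30, 1999).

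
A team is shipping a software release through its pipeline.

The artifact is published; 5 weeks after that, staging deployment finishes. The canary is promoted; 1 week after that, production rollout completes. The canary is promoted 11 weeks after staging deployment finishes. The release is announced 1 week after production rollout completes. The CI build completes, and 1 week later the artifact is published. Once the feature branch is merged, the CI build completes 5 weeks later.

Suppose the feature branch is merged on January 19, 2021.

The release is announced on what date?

July 6, 2021

The feature branch is merged: Jan 19, 2021.
The CI build completes: Jan 19, 2021 + 5 weeks = Feb 23, 2021.
The artifact is published: Feb 23, 2021 + 1 week = Mar 2, 2021.
Staging deployment finishes: Mar 2, 2021 + 5 weeks = Apr 6, 2021.
The canary is promoted: Apr 6, 2021 + 11 weeks = Jun 22, 2021.
Production rollout completes: Jun 22, 2021 + 1 week = Jun 29, 2021.
The release is announced: Jun 29, 2021 + 1 week = Jul 6, 2021.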